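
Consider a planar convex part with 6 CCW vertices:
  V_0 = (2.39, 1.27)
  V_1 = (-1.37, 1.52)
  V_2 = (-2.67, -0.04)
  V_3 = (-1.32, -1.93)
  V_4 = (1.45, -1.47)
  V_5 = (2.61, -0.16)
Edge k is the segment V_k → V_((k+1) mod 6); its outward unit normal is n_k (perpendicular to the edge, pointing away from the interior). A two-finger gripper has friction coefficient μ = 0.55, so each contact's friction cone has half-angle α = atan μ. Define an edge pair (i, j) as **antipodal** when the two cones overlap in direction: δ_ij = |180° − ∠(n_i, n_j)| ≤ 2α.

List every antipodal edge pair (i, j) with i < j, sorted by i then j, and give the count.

α = atan 0.55 = 28.81°;  2α = 57.62°
n_0 = (+0.0663, +0.9978)
n_1 = (-0.7682, +0.6402)
n_2 = (-0.8137, -0.5812)
n_3 = (+0.1638, -0.9865)
n_4 = (+0.7487, -0.6629)
n_5 = (+0.9884, +0.1521)
  (0,1): δ = 126.00°  ·
  (0,2): δ = 50.66°  ✓
  (0,3): δ = 13.23°  ✓
  (0,4): δ = 52.28°  ✓
  (0,5): δ = 102.55°  ·
  (1,2): δ = 104.66°  ·
  (1,3): δ = 40.77°  ✓
  (1,4): δ = 1.72°  ✓
  (1,5): δ = 48.55°  ✓
  (2,3): δ = 116.11°  ·
  (2,4): δ = 77.06°  ·
  (2,5): δ = 26.79°  ✓
  (3,4): δ = 140.95°  ·
  (3,5): δ = 90.68°  ·
  (4,5): δ = 129.73°  ·
antipodal pairs: 7

count = 7; pairs: (0,2), (0,3), (0,4), (1,3), (1,4), (1,5), (2,5)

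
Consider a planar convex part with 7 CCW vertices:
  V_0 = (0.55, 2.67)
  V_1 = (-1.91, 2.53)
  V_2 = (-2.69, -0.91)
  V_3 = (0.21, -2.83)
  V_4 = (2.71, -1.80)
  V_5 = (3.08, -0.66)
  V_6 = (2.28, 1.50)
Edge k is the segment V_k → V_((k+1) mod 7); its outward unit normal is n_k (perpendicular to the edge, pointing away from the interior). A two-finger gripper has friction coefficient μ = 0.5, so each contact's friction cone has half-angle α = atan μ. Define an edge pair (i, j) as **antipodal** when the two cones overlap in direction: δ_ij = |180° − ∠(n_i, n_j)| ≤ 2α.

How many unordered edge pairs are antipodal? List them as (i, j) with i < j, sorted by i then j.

count = 6; pairs: (0,2), (0,3), (1,4), (1,5), (2,5), (2,6)

α = atan 0.5 = 26.57°;  2α = 53.13°
n_0 = (-0.0568, +0.9984)
n_1 = (-0.9752, +0.2211)
n_2 = (-0.5520, -0.8338)
n_3 = (+0.3809, -0.9246)
n_4 = (+0.9512, -0.3087)
n_5 = (+0.9377, +0.3473)
n_6 = (+0.5602, +0.8283)
  (0,1): δ = 106.03°  ·
  (0,2): δ = 36.76°  ✓
  (0,3): δ = 19.13°  ✓
  (0,4): δ = 68.76°  ·
  (0,5): δ = 107.07°  ·
  (0,6): δ = 142.67°  ·
  (1,2): δ = 110.73°  ·
  (1,3): δ = 54.83°  ·
  (1,4): δ = 5.21°  ✓
  (1,5): δ = 33.10°  ✓
  (1,6): δ = 68.70°  ·
  (2,3): δ = 124.10°  ·
  (2,4): δ = 74.47°  ·
  (2,5): δ = 36.17°  ✓
  (2,6): δ = 0.56°  ✓
  (3,4): δ = 130.37°  ·
  (3,5): δ = 92.07°  ·
  (3,6): δ = 56.46°  ·
  (4,5): δ = 141.70°  ·
  (4,6): δ = 106.09°  ·
  (5,6): δ = 144.39°  ·
antipodal pairs: 6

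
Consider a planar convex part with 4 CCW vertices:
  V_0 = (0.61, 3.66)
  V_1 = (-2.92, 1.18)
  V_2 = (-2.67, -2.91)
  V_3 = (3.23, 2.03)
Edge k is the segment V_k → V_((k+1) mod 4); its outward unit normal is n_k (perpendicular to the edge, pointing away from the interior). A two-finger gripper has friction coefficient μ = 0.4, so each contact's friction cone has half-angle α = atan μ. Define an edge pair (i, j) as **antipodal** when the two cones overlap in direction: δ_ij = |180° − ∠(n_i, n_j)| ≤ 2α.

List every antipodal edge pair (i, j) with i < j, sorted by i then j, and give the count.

count = 1; pairs: (0,2)

α = atan 0.4 = 21.80°;  2α = 43.60°
n_0 = (-0.5749, +0.8183)
n_1 = (-0.9981, -0.0610)
n_2 = (+0.6420, -0.7667)
n_3 = (+0.5282, +0.8491)
  (0,1): δ = 121.59°  ·
  (0,2): δ = 4.85°  ✓
  (0,3): δ = 113.02°  ·
  (1,2): δ = 53.56°  ·
  (1,3): δ = 54.61°  ·
  (2,3): δ = 71.83°  ·
antipodal pairs: 1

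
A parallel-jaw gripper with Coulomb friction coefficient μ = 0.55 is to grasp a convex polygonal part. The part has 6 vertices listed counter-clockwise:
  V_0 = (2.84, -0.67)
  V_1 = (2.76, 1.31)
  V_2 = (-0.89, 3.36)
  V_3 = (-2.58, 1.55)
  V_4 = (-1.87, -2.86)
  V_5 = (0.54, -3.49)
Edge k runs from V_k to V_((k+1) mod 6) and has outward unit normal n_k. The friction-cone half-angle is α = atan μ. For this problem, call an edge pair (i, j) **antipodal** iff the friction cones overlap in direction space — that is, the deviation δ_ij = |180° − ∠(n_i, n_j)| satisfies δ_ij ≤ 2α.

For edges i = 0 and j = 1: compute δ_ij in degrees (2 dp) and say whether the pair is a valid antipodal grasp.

α = atan 0.55 = 28.81°;  2α = 57.62°
edge 0: e_0 = (-0.08, +1.98);  n_0 = (+0.9992, +0.0404)
edge 1: e_1 = (-3.65, +2.05);  n_1 = (+0.4897, +0.8719)
∠(n_0, n_1) = 58.37°
δ = |180° − 58.37°| = 121.63°
121.63° > 2α = 57.62°  →  invalid

δ = 121.63°, invalid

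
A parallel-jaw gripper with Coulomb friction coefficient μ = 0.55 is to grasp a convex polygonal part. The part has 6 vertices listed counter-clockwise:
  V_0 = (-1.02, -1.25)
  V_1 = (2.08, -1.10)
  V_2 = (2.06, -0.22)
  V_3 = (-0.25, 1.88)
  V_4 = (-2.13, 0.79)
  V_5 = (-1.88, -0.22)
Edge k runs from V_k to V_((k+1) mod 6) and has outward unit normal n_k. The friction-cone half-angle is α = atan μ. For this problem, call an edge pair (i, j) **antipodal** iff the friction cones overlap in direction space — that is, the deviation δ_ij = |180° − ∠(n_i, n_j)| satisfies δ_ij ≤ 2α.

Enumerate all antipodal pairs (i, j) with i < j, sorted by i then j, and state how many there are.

count = 6; pairs: (0,2), (0,3), (1,4), (1,5), (2,4), (2,5)

α = atan 0.55 = 28.81°;  2α = 57.62°
n_0 = (+0.0483, -0.9988)
n_1 = (+0.9997, +0.0227)
n_2 = (+0.6727, +0.7399)
n_3 = (-0.5016, +0.8651)
n_4 = (-0.9707, -0.2403)
n_5 = (-0.7676, -0.6409)
  (0,1): δ = 91.47°  ·
  (0,2): δ = 45.04°  ✓
  (0,3): δ = 27.33°  ✓
  (0,4): δ = 101.13°  ·
  (0,5): δ = 127.09°  ·
  (1,2): δ = 133.58°  ·
  (1,3): δ = 61.20°  ·
  (1,4): δ = 12.60°  ✓
  (1,5): δ = 38.56°  ✓
  (2,3): δ = 107.62°  ·
  (2,4): δ = 33.82°  ✓
  (2,5): δ = 7.87°  ✓
  (3,4): δ = 106.20°  ·
  (3,5): δ = 80.24°  ·
  (4,5): δ = 154.04°  ·
antipodal pairs: 6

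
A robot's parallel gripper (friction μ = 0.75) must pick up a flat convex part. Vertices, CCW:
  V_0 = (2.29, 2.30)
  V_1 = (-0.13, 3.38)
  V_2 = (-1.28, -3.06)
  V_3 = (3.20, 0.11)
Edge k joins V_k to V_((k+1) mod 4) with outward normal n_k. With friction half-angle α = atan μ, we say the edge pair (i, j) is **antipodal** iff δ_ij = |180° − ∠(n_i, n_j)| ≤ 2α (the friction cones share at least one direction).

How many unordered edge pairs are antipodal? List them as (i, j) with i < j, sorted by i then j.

count = 3; pairs: (0,2), (1,2), (1,3)

α = atan 0.75 = 36.87°;  2α = 73.74°
n_0 = (+0.4075, +0.9132)
n_1 = (-0.9844, +0.1758)
n_2 = (+0.5776, -0.8163)
n_3 = (+0.9235, +0.3837)
  (0,1): δ = 76.07°  ·
  (0,2): δ = 59.33°  ✓
  (0,3): δ = 136.61°  ·
  (1,2): δ = 44.59°  ✓
  (1,3): δ = 32.69°  ✓
  (2,3): δ = 102.72°  ·
antipodal pairs: 3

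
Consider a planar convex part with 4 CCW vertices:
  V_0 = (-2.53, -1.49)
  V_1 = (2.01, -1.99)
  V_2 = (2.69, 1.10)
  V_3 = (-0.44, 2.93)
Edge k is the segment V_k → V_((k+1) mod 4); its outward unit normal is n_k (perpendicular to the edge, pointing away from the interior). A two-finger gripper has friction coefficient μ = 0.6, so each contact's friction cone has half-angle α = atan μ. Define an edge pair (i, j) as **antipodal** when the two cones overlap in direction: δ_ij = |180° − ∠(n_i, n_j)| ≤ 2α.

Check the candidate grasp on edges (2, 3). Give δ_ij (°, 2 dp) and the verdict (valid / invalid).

δ = 84.99°, invalid

α = atan 0.6 = 30.96°;  2α = 61.93°
edge 2: e_2 = (-3.13, +1.83);  n_2 = (+0.5047, +0.8633)
edge 3: e_3 = (-2.09, -4.42);  n_3 = (-0.9040, +0.4275)
∠(n_2, n_3) = 95.01°
δ = |180° − 95.01°| = 84.99°
84.99° > 2α = 61.93°  →  invalid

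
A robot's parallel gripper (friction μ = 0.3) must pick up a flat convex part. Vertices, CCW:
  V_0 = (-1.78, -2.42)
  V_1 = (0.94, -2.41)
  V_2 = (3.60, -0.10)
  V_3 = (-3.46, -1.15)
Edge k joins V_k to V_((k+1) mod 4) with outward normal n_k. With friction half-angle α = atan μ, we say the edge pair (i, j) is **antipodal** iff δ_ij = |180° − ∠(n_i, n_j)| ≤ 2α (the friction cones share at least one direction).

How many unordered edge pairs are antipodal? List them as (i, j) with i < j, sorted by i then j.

count = 2; pairs: (0,2), (1,2)

α = atan 0.3 = 16.70°;  2α = 33.40°
n_0 = (+0.0037, -1.0000)
n_1 = (+0.6557, -0.7550)
n_2 = (-0.1471, +0.9891)
n_3 = (-0.6030, -0.7977)
  (0,1): δ = 139.24°  ·
  (0,2): δ = 8.25°  ✓
  (0,3): δ = 142.70°  ·
  (1,2): δ = 32.51°  ✓
  (1,3): δ = 101.94°  ·
  (2,3): δ = 45.55°  ·
antipodal pairs: 2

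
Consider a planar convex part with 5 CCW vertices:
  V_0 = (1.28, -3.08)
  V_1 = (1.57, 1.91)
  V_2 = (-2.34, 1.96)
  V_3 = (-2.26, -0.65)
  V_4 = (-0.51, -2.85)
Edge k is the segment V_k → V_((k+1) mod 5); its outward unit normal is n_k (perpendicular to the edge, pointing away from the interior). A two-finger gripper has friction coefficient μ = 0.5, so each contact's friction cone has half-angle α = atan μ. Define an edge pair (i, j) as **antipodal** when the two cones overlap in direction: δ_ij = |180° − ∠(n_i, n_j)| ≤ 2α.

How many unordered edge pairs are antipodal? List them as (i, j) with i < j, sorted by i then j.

count = 4; pairs: (0,2), (0,3), (1,3), (1,4)

α = atan 0.5 = 26.57°;  2α = 53.13°
n_0 = (+0.9983, -0.0580)
n_1 = (+0.0128, +0.9999)
n_2 = (-0.9995, -0.0306)
n_3 = (-0.7826, -0.6225)
n_4 = (-0.1274, -0.9918)
  (0,1): δ = 87.41°  ·
  (0,2): δ = 5.08°  ✓
  (0,3): δ = 41.83°  ✓
  (0,4): δ = 86.00°  ·
  (1,2): δ = 87.51°  ·
  (1,3): δ = 50.77°  ✓
  (1,4): δ = 6.59°  ✓
  (2,3): δ = 143.25°  ·
  (2,4): δ = 99.08°  ·
  (3,4): δ = 135.82°  ·
antipodal pairs: 4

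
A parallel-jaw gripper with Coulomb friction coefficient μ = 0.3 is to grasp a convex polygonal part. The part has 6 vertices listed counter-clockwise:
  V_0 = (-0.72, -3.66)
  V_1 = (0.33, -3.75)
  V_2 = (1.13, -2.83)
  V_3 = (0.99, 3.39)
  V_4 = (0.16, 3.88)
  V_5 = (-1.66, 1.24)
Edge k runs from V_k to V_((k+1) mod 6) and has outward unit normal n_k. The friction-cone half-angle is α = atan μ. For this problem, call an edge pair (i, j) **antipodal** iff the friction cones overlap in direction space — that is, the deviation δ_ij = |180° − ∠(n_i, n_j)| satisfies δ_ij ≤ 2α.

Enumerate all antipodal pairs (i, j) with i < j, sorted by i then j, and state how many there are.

count = 3; pairs: (0,3), (1,4), (2,5)

α = atan 0.3 = 16.70°;  2α = 33.40°
n_0 = (-0.0854, -0.9963)
n_1 = (+0.7546, -0.6562)
n_2 = (+0.9997, +0.0225)
n_3 = (+0.5084, +0.8611)
n_4 = (-0.8233, +0.5676)
n_5 = (-0.9821, -0.1884)
  (0,1): δ = 126.11°  ·
  (0,2): δ = 83.81°  ·
  (0,3): δ = 25.66°  ✓
  (0,4): δ = 60.32°  ·
  (0,5): δ = 105.76°  ·
  (1,2): δ = 137.70°  ·
  (1,3): δ = 79.55°  ·
  (1,4): δ = 6.43°  ✓
  (1,5): δ = 51.87°  ·
  (2,3): δ = 121.85°  ·
  (2,4): δ = 35.87°  ·
  (2,5): δ = 9.57°  ✓
  (3,4): δ = 94.03°  ·
  (3,5): δ = 48.58°  ·
  (4,5): δ = 134.56°  ·
antipodal pairs: 3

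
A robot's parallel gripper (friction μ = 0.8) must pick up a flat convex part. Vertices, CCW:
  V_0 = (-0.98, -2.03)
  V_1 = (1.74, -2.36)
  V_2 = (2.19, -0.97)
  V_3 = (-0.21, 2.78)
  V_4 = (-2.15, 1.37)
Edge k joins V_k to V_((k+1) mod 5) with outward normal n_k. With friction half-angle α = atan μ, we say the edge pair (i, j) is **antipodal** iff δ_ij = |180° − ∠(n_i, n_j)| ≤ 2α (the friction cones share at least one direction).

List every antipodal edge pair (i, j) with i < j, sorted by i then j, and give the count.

α = atan 0.8 = 38.66°;  2α = 77.32°
n_0 = (-0.1204, -0.9927)
n_1 = (+0.9514, -0.3080)
n_2 = (+0.8423, +0.5391)
n_3 = (-0.5879, +0.8089)
n_4 = (-0.9456, -0.3254)
  (0,1): δ = 101.02°  ·
  (0,2): δ = 50.46°  ✓
  (0,3): δ = 42.93°  ✓
  (0,4): δ = 115.91°  ·
  (1,2): δ = 129.44°  ·
  (1,3): δ = 36.05°  ✓
  (1,4): δ = 36.93°  ✓
  (2,3): δ = 86.61°  ·
  (2,4): δ = 13.63°  ✓
  (3,4): δ = 107.02°  ·
antipodal pairs: 5

count = 5; pairs: (0,2), (0,3), (1,3), (1,4), (2,4)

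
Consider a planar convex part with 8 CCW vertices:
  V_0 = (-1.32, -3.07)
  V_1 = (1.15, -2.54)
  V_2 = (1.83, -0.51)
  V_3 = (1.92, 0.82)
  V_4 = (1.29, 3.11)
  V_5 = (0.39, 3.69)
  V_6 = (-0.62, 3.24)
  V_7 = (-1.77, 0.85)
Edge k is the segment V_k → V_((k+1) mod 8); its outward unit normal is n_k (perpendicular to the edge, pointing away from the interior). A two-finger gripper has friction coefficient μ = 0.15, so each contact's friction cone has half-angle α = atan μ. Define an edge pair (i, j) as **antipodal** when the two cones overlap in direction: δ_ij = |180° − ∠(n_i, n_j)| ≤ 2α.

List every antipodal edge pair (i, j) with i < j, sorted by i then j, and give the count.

count = 4; pairs: (0,5), (1,6), (2,7), (3,7)

α = atan 0.15 = 8.53°;  2α = 17.06°
n_0 = (+0.2098, -0.9777)
n_1 = (+0.9482, -0.3176)
n_2 = (+0.9977, -0.0675)
n_3 = (+0.9642, +0.2653)
n_4 = (+0.5417, +0.8406)
n_5 = (-0.4070, +0.9134)
n_6 = (-0.9011, +0.4336)
n_7 = (-0.9935, -0.1140)
  (0,1): δ = 120.63°  ·
  (0,2): δ = 105.98°  ·
  (0,3): δ = 86.73°  ·
  (0,4): δ = 44.91°  ·
  (0,5): δ = 11.90°  ✓
  (0,6): δ = 52.19°  ·
  (0,7): δ = 84.44°  ·
  (1,2): δ = 165.35°  ·
  (1,3): δ = 146.10°  ·
  (1,4): δ = 104.28°  ·
  (1,5): δ = 47.47°  ·
  (1,6): δ = 7.18°  ✓
  (1,7): δ = 25.07°  ·
  (2,3): δ = 160.75°  ·
  (2,4): δ = 118.93°  ·
  (2,5): δ = 62.11°  ·
  (2,6): δ = 21.82°  ·
  (2,7): δ = 10.42°  ✓
  (3,4): δ = 138.18°  ·
  (3,5): δ = 81.37°  ·
  (3,6): δ = 41.08°  ·
  (3,7): δ = 8.83°  ✓
  (4,5): δ = 123.19°  ·
  (4,6): δ = 82.90°  ·
  (4,7): δ = 50.65°  ·
  (5,6): δ = 139.71°  ·
  (5,7): δ = 107.47°  ·
  (6,7): δ = 147.76°  ·
antipodal pairs: 4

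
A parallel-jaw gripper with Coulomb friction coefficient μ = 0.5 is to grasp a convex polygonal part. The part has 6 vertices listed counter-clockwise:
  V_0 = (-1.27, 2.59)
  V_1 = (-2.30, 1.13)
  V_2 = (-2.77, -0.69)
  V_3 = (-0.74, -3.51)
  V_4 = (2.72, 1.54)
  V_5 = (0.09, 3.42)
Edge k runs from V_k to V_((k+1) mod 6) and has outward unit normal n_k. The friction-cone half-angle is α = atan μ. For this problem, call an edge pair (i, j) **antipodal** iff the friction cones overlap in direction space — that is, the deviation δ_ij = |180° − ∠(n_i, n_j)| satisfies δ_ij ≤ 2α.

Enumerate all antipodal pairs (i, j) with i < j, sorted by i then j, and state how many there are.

α = atan 0.5 = 26.57°;  2α = 53.13°
n_0 = (-0.8171, +0.5765)
n_1 = (-0.9682, +0.2500)
n_2 = (-0.8116, -0.5842)
n_3 = (+0.8249, -0.5652)
n_4 = (+0.5815, +0.8135)
n_5 = (-0.5209, +0.8536)
  (0,1): δ = 159.28°  ·
  (0,2): δ = 109.05°  ·
  (0,3): δ = 0.79°  ✓
  (0,4): δ = 89.64°  ·
  (0,5): δ = 156.60°  ·
  (1,2): δ = 129.77°  ·
  (1,3): δ = 19.94°  ✓
  (1,4): δ = 68.92°  ·
  (1,5): δ = 135.88°  ·
  (2,3): δ = 70.17°  ·
  (2,4): δ = 18.69°  ✓
  (2,5): δ = 85.65°  ·
  (3,4): δ = 91.14°  ·
  (3,5): δ = 24.19°  ✓
  (4,5): δ = 113.05°  ·
antipodal pairs: 4

count = 4; pairs: (0,3), (1,3), (2,4), (3,5)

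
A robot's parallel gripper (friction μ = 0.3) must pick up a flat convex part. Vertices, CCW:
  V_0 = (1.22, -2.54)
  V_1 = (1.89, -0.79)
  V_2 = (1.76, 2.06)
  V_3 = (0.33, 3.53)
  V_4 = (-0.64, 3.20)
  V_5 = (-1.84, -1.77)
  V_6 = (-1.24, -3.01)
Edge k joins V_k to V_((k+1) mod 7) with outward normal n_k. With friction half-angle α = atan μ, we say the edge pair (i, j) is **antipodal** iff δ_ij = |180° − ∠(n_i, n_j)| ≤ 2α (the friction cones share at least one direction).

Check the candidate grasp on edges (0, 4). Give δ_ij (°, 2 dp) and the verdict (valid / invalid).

α = atan 0.3 = 16.70°;  2α = 33.40°
edge 0: e_0 = (+0.67, +1.75);  n_0 = (+0.9339, -0.3575)
edge 4: e_4 = (-1.20, -4.97);  n_4 = (-0.9721, +0.2347)
∠(n_0, n_4) = 172.62°
δ = |180° − 172.62°| = 7.38°
7.38° ≤ 2α = 33.40°  →  valid

δ = 7.38°, valid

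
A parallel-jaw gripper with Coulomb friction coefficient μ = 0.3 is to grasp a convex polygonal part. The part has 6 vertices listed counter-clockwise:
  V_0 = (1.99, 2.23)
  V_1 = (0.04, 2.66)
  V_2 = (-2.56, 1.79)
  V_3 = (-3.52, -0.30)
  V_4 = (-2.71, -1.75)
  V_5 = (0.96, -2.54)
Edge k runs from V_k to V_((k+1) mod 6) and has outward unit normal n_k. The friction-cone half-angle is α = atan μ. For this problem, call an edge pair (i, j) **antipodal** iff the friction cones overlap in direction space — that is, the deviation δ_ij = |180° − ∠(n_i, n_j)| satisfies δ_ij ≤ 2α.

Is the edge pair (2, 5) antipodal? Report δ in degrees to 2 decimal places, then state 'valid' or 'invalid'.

α = atan 0.3 = 16.70°;  2α = 33.40°
edge 2: e_2 = (-0.96, -2.09);  n_2 = (-0.9087, +0.4174)
edge 5: e_5 = (+1.03, +4.77);  n_5 = (+0.9775, -0.2111)
∠(n_2, n_5) = 167.51°
δ = |180° − 167.51°| = 12.49°
12.49° ≤ 2α = 33.40°  →  valid

δ = 12.49°, valid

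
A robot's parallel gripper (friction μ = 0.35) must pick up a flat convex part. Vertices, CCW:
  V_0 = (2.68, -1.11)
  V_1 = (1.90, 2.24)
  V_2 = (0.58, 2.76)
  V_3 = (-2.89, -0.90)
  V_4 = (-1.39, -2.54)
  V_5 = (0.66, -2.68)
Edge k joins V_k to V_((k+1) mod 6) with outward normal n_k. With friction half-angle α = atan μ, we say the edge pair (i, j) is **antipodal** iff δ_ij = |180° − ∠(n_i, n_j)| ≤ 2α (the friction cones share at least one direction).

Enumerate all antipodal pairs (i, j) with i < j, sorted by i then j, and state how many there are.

count = 4; pairs: (0,3), (1,3), (1,4), (2,5)

α = atan 0.35 = 19.29°;  2α = 38.58°
n_0 = (+0.9739, +0.2268)
n_1 = (+0.3665, +0.9304)
n_2 = (-0.7257, +0.6880)
n_3 = (-0.7379, -0.6749)
n_4 = (-0.0681, -0.9977)
n_5 = (+0.6137, -0.7896)
  (0,1): δ = 124.61°  ·
  (0,2): δ = 56.58°  ·
  (0,3): δ = 29.34°  ✓
  (0,4): δ = 72.99°  ·
  (0,5): δ = 114.75°  ·
  (1,2): δ = 111.97°  ·
  (1,3): δ = 26.05°  ✓
  (1,4): δ = 17.59°  ✓
  (1,5): δ = 59.36°  ·
  (2,3): δ = 94.08°  ·
  (2,4): δ = 50.43°  ·
  (2,5): δ = 8.67°  ✓
  (3,4): δ = 136.35°  ·
  (3,5): δ = 94.59°  ·
  (4,5): δ = 138.24°  ·
antipodal pairs: 4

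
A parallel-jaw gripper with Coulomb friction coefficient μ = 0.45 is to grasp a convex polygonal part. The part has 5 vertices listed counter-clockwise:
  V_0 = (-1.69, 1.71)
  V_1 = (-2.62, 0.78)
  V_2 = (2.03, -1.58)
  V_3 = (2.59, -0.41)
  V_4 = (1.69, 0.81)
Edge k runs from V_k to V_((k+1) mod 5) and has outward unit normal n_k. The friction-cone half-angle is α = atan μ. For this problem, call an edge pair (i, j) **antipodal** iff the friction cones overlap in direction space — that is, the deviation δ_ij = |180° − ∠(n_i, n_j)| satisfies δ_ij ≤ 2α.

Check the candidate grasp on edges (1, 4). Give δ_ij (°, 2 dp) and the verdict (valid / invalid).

α = atan 0.45 = 24.23°;  2α = 48.46°
edge 1: e_1 = (+4.65, -2.36);  n_1 = (-0.4526, -0.8917)
edge 4: e_4 = (-3.38, +0.90);  n_4 = (+0.2573, +0.9663)
∠(n_1, n_4) = 168.00°
δ = |180° − 168.00°| = 12.00°
12.00° ≤ 2α = 48.46°  →  valid

δ = 12.00°, valid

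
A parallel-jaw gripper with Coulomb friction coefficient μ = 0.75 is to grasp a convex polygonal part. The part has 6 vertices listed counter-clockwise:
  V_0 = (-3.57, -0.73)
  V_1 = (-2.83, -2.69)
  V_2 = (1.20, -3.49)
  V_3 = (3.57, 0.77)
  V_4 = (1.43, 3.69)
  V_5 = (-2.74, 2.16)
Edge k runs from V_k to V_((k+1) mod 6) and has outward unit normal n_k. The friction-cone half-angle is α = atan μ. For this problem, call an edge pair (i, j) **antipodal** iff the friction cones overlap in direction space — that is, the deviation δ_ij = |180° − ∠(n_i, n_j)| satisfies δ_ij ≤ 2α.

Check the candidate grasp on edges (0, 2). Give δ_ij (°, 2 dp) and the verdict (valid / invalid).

α = atan 0.75 = 36.87°;  2α = 73.74°
edge 0: e_0 = (+0.74, -1.96);  n_0 = (-0.9355, -0.3532)
edge 2: e_2 = (+2.37, +4.26);  n_2 = (+0.8739, -0.4862)
∠(n_0, n_2) = 130.23°
δ = |180° − 130.23°| = 49.77°
49.77° ≤ 2α = 73.74°  →  valid

δ = 49.77°, valid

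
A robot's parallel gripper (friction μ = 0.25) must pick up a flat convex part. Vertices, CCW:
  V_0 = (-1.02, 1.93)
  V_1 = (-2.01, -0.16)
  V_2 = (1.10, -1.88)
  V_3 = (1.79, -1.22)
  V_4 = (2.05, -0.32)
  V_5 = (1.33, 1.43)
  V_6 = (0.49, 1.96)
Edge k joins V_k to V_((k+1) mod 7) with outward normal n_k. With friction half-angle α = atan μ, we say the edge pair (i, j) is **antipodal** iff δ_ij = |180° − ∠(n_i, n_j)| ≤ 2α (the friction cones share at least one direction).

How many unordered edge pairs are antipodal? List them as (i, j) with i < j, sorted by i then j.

count = 3; pairs: (0,2), (0,3), (1,5)

α = atan 0.25 = 14.04°;  2α = 28.07°
n_0 = (-0.9037, +0.4281)
n_1 = (-0.4840, -0.8751)
n_2 = (+0.6912, -0.7226)
n_3 = (+0.9607, -0.2775)
n_4 = (+0.9248, +0.3805)
n_5 = (+0.5336, +0.8457)
n_6 = (-0.0199, +0.9998)
  (0,1): δ = 93.60°  ·
  (0,2): δ = 20.93°  ✓
  (0,3): δ = 9.23°  ✓
  (0,4): δ = 47.71°  ·
  (0,5): δ = 83.10°  ·
  (0,6): δ = 116.48°  ·
  (1,2): δ = 107.33°  ·
  (1,3): δ = 77.17°  ·
  (1,4): δ = 38.69°  ·
  (1,5): δ = 3.30°  ✓
  (1,6): δ = 30.08°  ·
  (2,3): δ = 149.84°  ·
  (2,4): δ = 111.36°  ·
  (2,5): δ = 75.98°  ·
  (2,6): δ = 42.59°  ·
  (3,4): δ = 141.52°  ·
  (3,5): δ = 106.14°  ·
  (3,6): δ = 72.75°  ·
  (4,5): δ = 144.61°  ·
  (4,6): δ = 111.23°  ·
  (5,6): δ = 146.61°  ·
antipodal pairs: 3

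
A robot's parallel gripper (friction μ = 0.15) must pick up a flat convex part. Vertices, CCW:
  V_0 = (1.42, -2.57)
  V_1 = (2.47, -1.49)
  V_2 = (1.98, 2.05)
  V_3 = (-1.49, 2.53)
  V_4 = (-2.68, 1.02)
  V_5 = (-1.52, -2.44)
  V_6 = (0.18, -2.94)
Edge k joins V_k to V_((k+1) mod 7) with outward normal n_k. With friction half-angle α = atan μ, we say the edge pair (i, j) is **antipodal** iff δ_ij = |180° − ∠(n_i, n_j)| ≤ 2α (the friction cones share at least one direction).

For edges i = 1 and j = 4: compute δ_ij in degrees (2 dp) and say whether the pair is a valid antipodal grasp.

α = atan 0.15 = 8.53°;  2α = 17.06°
edge 1: e_1 = (-0.49, +3.54);  n_1 = (+0.9906, +0.1371)
edge 4: e_4 = (+1.16, -3.46);  n_4 = (-0.9481, -0.3179)
∠(n_1, n_4) = 169.35°
δ = |180° − 169.35°| = 10.65°
10.65° ≤ 2α = 17.06°  →  valid

δ = 10.65°, valid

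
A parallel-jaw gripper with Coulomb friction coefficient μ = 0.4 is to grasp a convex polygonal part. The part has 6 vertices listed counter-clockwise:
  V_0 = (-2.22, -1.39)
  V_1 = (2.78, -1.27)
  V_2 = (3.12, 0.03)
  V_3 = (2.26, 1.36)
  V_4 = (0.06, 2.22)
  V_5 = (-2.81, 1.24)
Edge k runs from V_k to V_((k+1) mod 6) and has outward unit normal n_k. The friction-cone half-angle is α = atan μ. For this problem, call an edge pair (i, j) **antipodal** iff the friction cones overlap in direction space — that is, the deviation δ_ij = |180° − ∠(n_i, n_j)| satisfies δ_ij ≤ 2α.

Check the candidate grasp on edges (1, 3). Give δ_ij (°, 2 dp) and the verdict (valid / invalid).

α = atan 0.4 = 21.80°;  2α = 43.60°
edge 1: e_1 = (+0.34, +1.30);  n_1 = (+0.9675, -0.2530)
edge 3: e_3 = (-2.20, +0.86);  n_3 = (+0.3641, +0.9314)
∠(n_1, n_3) = 83.31°
δ = |180° − 83.31°| = 96.69°
96.69° > 2α = 43.60°  →  invalid

δ = 96.69°, invalid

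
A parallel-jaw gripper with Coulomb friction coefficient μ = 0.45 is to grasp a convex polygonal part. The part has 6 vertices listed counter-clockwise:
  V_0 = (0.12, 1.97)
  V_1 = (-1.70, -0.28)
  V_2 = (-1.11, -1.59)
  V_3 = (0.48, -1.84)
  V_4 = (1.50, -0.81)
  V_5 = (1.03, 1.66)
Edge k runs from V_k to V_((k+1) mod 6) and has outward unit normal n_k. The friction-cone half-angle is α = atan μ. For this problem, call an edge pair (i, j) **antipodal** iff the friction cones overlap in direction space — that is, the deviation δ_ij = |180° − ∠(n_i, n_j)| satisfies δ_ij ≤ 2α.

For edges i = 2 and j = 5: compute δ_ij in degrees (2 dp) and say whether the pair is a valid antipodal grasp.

δ = 9.88°, valid

α = atan 0.45 = 24.23°;  2α = 48.46°
edge 2: e_2 = (+1.59, -0.25);  n_2 = (-0.1553, -0.9879)
edge 5: e_5 = (-0.91, +0.31);  n_5 = (+0.3225, +0.9466)
∠(n_2, n_5) = 170.12°
δ = |180° − 170.12°| = 9.88°
9.88° ≤ 2α = 48.46°  →  valid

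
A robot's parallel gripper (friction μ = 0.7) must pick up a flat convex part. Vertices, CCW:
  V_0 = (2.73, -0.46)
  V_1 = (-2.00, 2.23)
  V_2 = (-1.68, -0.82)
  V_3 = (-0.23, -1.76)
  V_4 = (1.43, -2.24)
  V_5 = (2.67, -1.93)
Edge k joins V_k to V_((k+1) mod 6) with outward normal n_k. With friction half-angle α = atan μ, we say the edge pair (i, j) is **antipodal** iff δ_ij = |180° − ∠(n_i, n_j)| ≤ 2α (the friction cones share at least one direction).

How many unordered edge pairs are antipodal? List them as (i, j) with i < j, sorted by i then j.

α = atan 0.7 = 34.99°;  2α = 69.98°
n_0 = (+0.4944, +0.8693)
n_1 = (-0.9945, -0.1043)
n_2 = (-0.5440, -0.8391)
n_3 = (-0.2778, -0.9606)
n_4 = (+0.2425, -0.9701)
n_5 = (+0.9992, -0.0408)
  (0,1): δ = 54.38°  ✓
  (0,2): δ = 3.33°  ✓
  (0,3): δ = 13.50°  ✓
  (0,4): δ = 43.66°  ✓
  (0,5): δ = 117.29°  ·
  (1,2): δ = 128.94°  ·
  (1,3): δ = 112.12°  ·
  (1,4): δ = 81.95°  ·
  (1,5): δ = 8.33°  ✓
  (2,3): δ = 163.17°  ·
  (2,4): δ = 133.01°  ·
  (2,5): δ = 59.38°  ✓
  (3,4): δ = 149.84°  ·
  (3,5): δ = 76.21°  ·
  (4,5): δ = 106.37°  ·
antipodal pairs: 6

count = 6; pairs: (0,1), (0,2), (0,3), (0,4), (1,5), (2,5)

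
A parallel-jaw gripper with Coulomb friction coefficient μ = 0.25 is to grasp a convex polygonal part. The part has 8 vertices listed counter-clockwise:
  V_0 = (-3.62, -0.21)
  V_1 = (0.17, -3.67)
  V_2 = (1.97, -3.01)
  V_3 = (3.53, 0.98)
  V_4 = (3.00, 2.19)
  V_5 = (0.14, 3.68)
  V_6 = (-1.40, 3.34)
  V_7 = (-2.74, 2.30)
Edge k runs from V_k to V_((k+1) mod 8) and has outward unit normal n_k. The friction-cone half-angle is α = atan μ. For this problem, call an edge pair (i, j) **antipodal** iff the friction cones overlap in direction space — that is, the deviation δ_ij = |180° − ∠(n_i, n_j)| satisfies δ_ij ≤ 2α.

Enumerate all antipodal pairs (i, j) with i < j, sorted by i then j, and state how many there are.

count = 5; pairs: (0,3), (0,4), (1,5), (1,6), (2,7)

α = atan 0.25 = 14.04°;  2α = 28.07°
n_0 = (-0.6742, -0.7385)
n_1 = (+0.3443, -0.9389)
n_2 = (+0.9313, -0.3641)
n_3 = (+0.9160, +0.4012)
n_4 = (+0.4620, +0.8869)
n_5 = (-0.2156, +0.9765)
n_6 = (-0.6131, +0.7900)
n_7 = (-0.9437, +0.3309)
  (0,1): δ = 117.47°  ·
  (0,2): δ = 68.96°  ·
  (0,3): δ = 23.95°  ✓
  (0,4): δ = 14.88°  ✓
  (0,5): δ = 54.84°  ·
  (0,6): δ = 80.21°  ·
  (0,7): δ = 113.07°  ·
  (1,2): δ = 131.49°  ·
  (1,3): δ = 86.48°  ·
  (1,4): δ = 47.65°  ·
  (1,5): δ = 7.69°  ✓
  (1,6): δ = 17.68°  ✓
  (1,7): δ = 50.54°  ·
  (2,3): δ = 134.99°  ·
  (2,4): δ = 96.16°  ·
  (2,5): δ = 56.20°  ·
  (2,6): δ = 30.83°  ·
  (2,7): δ = 2.03°  ✓
  (3,4): δ = 141.17°  ·
  (3,5): δ = 101.20°  ·
  (3,6): δ = 75.84°  ·
  (3,7): δ = 42.97°  ·
  (4,5): δ = 140.03°  ·
  (4,6): δ = 114.67°  ·
  (4,7): δ = 81.80°  ·
  (5,6): δ = 154.63°  ·
  (5,7): δ = 121.77°  ·
  (6,7): δ = 147.14°  ·
antipodal pairs: 5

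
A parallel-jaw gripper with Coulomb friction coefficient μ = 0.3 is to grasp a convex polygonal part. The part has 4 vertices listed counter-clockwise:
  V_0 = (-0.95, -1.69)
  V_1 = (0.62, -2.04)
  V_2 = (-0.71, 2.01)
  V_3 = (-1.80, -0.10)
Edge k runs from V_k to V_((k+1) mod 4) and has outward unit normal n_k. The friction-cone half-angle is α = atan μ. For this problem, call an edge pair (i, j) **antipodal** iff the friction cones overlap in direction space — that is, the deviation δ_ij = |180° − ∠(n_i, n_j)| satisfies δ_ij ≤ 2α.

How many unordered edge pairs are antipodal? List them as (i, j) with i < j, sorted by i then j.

count = 1; pairs: (1,3)

α = atan 0.3 = 16.70°;  2α = 33.40°
n_0 = (-0.2176, -0.9760)
n_1 = (+0.9501, +0.3120)
n_2 = (-0.8885, +0.4590)
n_3 = (-0.8819, -0.4715)
  (0,1): δ = 59.25°  ·
  (0,2): δ = 75.25°  ·
  (0,3): δ = 130.70°  ·
  (1,2): δ = 45.50°  ·
  (1,3): δ = 9.95°  ✓
  (2,3): δ = 124.55°  ·
antipodal pairs: 1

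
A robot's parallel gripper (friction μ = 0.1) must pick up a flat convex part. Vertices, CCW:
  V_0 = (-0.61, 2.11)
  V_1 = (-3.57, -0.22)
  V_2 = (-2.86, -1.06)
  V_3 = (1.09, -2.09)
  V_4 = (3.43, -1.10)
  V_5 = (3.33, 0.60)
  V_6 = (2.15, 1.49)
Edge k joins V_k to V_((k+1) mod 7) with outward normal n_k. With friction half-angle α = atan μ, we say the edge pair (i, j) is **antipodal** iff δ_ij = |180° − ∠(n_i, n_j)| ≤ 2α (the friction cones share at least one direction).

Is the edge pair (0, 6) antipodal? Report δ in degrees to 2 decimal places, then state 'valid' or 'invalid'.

δ = 129.13°, invalid

α = atan 0.1 = 5.71°;  2α = 11.42°
edge 0: e_0 = (-2.96, -2.33);  n_0 = (-0.6185, +0.7858)
edge 6: e_6 = (-2.76, +0.62);  n_6 = (+0.2192, +0.9757)
∠(n_0, n_6) = 50.87°
δ = |180° − 50.87°| = 129.13°
129.13° > 2α = 11.42°  →  invalid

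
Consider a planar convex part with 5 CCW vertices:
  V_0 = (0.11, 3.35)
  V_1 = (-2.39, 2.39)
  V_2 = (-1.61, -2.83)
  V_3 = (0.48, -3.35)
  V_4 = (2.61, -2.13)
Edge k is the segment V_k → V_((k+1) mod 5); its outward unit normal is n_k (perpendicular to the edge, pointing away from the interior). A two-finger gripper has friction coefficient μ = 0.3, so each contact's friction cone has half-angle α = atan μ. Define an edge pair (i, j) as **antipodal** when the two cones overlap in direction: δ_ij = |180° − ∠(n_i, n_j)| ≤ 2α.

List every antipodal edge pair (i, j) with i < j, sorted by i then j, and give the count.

count = 2; pairs: (0,3), (1,4)

α = atan 0.3 = 16.70°;  2α = 33.40°
n_0 = (-0.3585, +0.9335)
n_1 = (-0.9890, -0.1478)
n_2 = (-0.2414, -0.9704)
n_3 = (+0.4970, -0.8677)
n_4 = (+0.9098, +0.4151)
  (0,1): δ = 102.51°  ·
  (0,2): δ = 34.98°  ·
  (0,3): δ = 8.80°  ✓
  (0,4): δ = 93.52°  ·
  (1,2): δ = 112.47°  ·
  (1,3): δ = 68.70°  ·
  (1,4): δ = 16.02°  ✓
  (2,3): δ = 136.23°  ·
  (2,4): δ = 51.51°  ·
  (3,4): δ = 95.28°  ·
antipodal pairs: 2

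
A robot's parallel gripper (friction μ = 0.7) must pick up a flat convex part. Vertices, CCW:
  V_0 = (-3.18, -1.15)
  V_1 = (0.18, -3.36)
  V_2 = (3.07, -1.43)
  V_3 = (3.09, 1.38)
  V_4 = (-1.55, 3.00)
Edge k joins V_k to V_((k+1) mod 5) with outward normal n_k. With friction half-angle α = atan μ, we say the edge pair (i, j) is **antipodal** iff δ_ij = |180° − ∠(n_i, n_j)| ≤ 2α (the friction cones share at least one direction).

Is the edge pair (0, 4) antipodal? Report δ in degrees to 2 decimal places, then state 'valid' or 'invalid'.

α = atan 0.7 = 34.99°;  2α = 69.98°
edge 0: e_0 = (+3.36, -2.21);  n_0 = (-0.5495, -0.8355)
edge 4: e_4 = (-1.63, -4.15);  n_4 = (-0.9308, +0.3656)
∠(n_0, n_4) = 78.11°
δ = |180° − 78.11°| = 101.89°
101.89° > 2α = 69.98°  →  invalid

δ = 101.89°, invalid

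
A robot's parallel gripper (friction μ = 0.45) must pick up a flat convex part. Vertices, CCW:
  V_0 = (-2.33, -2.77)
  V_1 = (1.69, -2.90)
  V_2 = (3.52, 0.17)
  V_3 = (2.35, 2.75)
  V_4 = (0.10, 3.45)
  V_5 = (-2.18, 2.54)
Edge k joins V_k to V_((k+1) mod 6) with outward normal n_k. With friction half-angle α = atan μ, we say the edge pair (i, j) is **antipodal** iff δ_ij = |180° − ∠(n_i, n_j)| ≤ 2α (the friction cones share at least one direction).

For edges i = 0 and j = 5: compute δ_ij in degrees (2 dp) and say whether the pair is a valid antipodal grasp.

δ = 90.23°, invalid

α = atan 0.45 = 24.23°;  2α = 48.46°
edge 0: e_0 = (+4.02, -0.13);  n_0 = (-0.0323, -0.9995)
edge 5: e_5 = (-0.15, -5.31);  n_5 = (-0.9996, +0.0282)
∠(n_0, n_5) = 89.77°
δ = |180° − 89.77°| = 90.23°
90.23° > 2α = 48.46°  →  invalid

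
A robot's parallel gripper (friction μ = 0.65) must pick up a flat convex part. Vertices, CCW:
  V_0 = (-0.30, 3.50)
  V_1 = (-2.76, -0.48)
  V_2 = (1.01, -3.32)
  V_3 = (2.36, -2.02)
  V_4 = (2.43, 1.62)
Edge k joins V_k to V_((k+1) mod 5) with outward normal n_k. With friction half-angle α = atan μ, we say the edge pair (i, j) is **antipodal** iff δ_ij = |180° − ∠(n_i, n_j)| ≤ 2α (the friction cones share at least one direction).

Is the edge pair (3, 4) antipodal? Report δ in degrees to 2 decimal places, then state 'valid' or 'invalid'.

α = atan 0.65 = 33.02°;  2α = 66.05°
edge 3: e_3 = (+0.07, +3.64);  n_3 = (+0.9998, -0.0192)
edge 4: e_4 = (-2.73, +1.88);  n_4 = (+0.5672, +0.8236)
∠(n_3, n_4) = 56.55°
δ = |180° − 56.55°| = 123.45°
123.45° > 2α = 66.05°  →  invalid

δ = 123.45°, invalid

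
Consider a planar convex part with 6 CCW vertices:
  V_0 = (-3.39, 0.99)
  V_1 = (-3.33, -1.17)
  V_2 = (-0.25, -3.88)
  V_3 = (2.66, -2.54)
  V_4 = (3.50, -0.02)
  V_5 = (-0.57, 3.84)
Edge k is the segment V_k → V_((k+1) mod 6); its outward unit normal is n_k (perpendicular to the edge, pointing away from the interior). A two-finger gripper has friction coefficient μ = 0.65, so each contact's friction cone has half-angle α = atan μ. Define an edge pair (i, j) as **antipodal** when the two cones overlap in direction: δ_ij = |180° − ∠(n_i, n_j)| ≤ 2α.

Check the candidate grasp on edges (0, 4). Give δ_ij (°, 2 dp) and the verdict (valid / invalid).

α = atan 0.65 = 33.02°;  2α = 66.05°
edge 0: e_0 = (+0.06, -2.16);  n_0 = (-0.9996, -0.0278)
edge 4: e_4 = (-4.07, +3.86);  n_4 = (+0.6881, +0.7256)
∠(n_0, n_4) = 135.07°
δ = |180° − 135.07°| = 44.93°
44.93° ≤ 2α = 66.05°  →  valid

δ = 44.93°, valid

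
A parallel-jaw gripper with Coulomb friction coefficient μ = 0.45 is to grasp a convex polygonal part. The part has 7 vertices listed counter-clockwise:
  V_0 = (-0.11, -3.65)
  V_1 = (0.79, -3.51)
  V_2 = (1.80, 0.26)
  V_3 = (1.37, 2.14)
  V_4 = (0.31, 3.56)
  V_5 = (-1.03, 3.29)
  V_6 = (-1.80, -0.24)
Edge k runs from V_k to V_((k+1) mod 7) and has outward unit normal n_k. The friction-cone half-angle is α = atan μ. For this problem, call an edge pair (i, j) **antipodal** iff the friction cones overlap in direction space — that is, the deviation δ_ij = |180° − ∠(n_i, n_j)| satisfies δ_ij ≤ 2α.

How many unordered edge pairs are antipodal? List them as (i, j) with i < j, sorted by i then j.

count = 6; pairs: (0,4), (1,5), (1,6), (2,5), (2,6), (3,6)

α = atan 0.45 = 24.23°;  2α = 48.46°
n_0 = (+0.1537, -0.9881)
n_1 = (+0.9659, -0.2588)
n_2 = (+0.9748, +0.2230)
n_3 = (+0.8014, +0.5982)
n_4 = (-0.1975, +0.9803)
n_5 = (-0.9770, +0.2131)
n_6 = (-0.8960, -0.4441)
  (0,1): δ = 113.84°  ·
  (0,2): δ = 85.96°  ·
  (0,3): δ = 62.10°  ·
  (0,4): δ = 2.55°  ✓
  (0,5): δ = 68.85°  ·
  (0,6): δ = 107.52°  ·
  (1,2): δ = 152.12°  ·
  (1,3): δ = 128.26°  ·
  (1,4): δ = 63.61°  ·
  (1,5): δ = 2.69°  ✓
  (1,6): δ = 41.36°  ✓
  (2,3): δ = 156.14°  ·
  (2,4): δ = 91.49°  ·
  (2,5): δ = 25.19°  ✓
  (2,6): δ = 13.48°  ✓
  (3,4): δ = 115.35°  ·
  (3,5): δ = 49.05°  ·
  (3,6): δ = 10.38°  ✓
  (4,5): δ = 113.70°  ·
  (4,6): δ = 75.03°  ·
  (5,6): δ = 141.33°  ·
antipodal pairs: 6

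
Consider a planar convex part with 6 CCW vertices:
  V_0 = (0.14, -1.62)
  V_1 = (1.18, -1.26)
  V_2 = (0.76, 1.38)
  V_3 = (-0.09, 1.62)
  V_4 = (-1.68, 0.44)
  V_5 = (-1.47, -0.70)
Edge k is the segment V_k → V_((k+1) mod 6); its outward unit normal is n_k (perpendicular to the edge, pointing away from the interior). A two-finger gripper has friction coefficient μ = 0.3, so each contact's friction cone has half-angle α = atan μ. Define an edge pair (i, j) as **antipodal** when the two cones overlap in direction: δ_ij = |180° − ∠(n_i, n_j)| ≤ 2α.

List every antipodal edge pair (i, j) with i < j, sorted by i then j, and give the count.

α = atan 0.3 = 16.70°;  2α = 33.40°
n_0 = (+0.3271, -0.9450)
n_1 = (+0.9876, +0.1571)
n_2 = (+0.2717, +0.9624)
n_3 = (-0.5960, +0.8030)
n_4 = (-0.9835, -0.1812)
n_5 = (-0.4961, -0.8682)
  (0,1): δ = 100.05°  ·
  (0,2): δ = 34.86°  ·
  (0,3): δ = 17.49°  ✓
  (0,4): δ = 81.34°  ·
  (0,5): δ = 131.16°  ·
  (1,2): δ = 114.81°  ·
  (1,3): δ = 62.46°  ·
  (1,4): δ = 1.40°  ✓
  (1,5): δ = 51.22°  ·
  (2,3): δ = 127.65°  ·
  (2,4): δ = 63.80°  ·
  (2,5): δ = 13.98°  ✓
  (3,4): δ = 116.14°  ·
  (3,5): δ = 66.33°  ·
  (4,5): δ = 130.18°  ·
antipodal pairs: 3

count = 3; pairs: (0,3), (1,4), (2,5)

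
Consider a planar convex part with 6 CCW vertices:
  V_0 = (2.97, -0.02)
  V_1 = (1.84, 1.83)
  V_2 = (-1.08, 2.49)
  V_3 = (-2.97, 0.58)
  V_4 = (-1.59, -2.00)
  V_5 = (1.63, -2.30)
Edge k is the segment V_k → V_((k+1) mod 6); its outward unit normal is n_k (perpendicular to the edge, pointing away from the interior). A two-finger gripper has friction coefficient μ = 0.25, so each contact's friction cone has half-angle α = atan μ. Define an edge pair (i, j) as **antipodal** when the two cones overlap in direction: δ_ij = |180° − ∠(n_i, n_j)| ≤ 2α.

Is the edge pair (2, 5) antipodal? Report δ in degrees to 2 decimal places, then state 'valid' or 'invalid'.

α = atan 0.25 = 14.04°;  2α = 28.07°
edge 2: e_2 = (-1.89, -1.91);  n_2 = (-0.7108, +0.7034)
edge 5: e_5 = (+1.34, +2.28);  n_5 = (+0.8621, -0.5067)
∠(n_2, n_5) = 165.75°
δ = |180° − 165.75°| = 14.25°
14.25° ≤ 2α = 28.07°  →  valid

δ = 14.25°, valid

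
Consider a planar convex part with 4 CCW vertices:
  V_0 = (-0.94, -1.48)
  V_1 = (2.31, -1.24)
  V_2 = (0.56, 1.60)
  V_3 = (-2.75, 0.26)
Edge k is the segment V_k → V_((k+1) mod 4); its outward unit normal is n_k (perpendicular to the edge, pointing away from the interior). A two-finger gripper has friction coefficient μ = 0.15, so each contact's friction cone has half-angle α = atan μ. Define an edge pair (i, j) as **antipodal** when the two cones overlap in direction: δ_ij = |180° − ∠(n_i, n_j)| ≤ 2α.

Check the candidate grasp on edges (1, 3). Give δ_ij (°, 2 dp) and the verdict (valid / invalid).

δ = 14.49°, valid

α = atan 0.15 = 8.53°;  2α = 17.06°
edge 1: e_1 = (-1.75, +2.84);  n_1 = (+0.8513, +0.5246)
edge 3: e_3 = (+1.81, -1.74);  n_3 = (-0.6930, -0.7209)
∠(n_1, n_3) = 165.51°
δ = |180° − 165.51°| = 14.49°
14.49° ≤ 2α = 17.06°  →  valid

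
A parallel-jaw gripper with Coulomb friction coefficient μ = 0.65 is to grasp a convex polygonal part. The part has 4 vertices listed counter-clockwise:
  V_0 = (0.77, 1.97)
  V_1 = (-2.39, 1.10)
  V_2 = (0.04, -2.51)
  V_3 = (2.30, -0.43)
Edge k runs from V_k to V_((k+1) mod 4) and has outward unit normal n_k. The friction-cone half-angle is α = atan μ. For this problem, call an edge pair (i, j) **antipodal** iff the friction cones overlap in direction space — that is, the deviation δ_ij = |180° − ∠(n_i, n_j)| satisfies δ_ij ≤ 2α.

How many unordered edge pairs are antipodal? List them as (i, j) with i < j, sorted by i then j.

count = 2; pairs: (0,2), (1,3)

α = atan 0.65 = 33.02°;  2α = 66.05°
n_0 = (-0.2654, +0.9641)
n_1 = (-0.8296, -0.5584)
n_2 = (+0.6772, -0.7358)
n_3 = (+0.8432, +0.5376)
  (0,1): δ = 71.45°  ·
  (0,2): δ = 27.23°  ✓
  (0,3): δ = 107.12°  ·
  (1,2): δ = 81.32°  ·
  (1,3): δ = 1.43°  ✓
  (2,3): δ = 100.11°  ·
antipodal pairs: 2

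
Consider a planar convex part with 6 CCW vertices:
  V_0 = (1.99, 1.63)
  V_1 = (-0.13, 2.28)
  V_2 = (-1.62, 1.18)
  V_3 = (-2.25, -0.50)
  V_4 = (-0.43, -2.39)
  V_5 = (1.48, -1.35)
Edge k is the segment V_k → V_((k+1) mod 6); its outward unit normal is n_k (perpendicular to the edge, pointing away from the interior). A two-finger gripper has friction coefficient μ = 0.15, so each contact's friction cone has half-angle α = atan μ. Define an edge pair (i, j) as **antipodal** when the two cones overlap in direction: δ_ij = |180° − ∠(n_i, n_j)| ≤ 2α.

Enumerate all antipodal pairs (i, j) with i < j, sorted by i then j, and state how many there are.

count = 2; pairs: (1,4), (2,5)

α = atan 0.15 = 8.53°;  2α = 17.06°
n_0 = (+0.2931, +0.9561)
n_1 = (-0.5939, +0.8045)
n_2 = (-0.9363, +0.3511)
n_3 = (-0.7203, -0.6936)
n_4 = (+0.4782, -0.8782)
n_5 = (+0.9857, -0.1687)
  (0,1): δ = 126.52°  ·
  (0,2): δ = 93.51°  ·
  (0,3): δ = 29.04°  ·
  (0,4): δ = 45.61°  ·
  (0,5): δ = 97.33°  ·
  (1,2): δ = 146.99°  ·
  (1,3): δ = 82.52°  ·
  (1,4): δ = 7.87°  ✓
  (1,5): δ = 43.85°  ·
  (2,3): δ = 115.52°  ·
  (2,4): δ = 40.88°  ·
  (2,5): δ = 10.84°  ✓
  (3,4): δ = 105.35°  ·
  (3,5): δ = 53.63°  ·
  (4,5): δ = 128.28°  ·
antipodal pairs: 2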